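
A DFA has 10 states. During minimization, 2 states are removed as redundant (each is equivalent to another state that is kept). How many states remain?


Original DFA: 10 states
Redundant states removed: 2
Minimized states = original - removed
= 10 - 2
= 8

8


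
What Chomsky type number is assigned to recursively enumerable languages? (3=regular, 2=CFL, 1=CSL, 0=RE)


Chomsky hierarchy levels:
  Type 3: Regular (DFA/NFA/regex)
  Type 2: Context-free (PDA)
  Type 1: Context-sensitive
  Type 0: Recursively enumerable (TM)
'recursively enumerable' corresponds to Type 0

0


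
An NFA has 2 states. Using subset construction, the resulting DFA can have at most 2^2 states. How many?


NFA has 2 states
Subset construction: each DFA state = subset of NFA states
Maximum subsets = 2^2
2^2 = 4

4


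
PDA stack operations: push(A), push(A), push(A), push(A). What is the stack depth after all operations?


Tracing stack operations:
  push(A) -> stack = [A], depth=1
  push(A) -> stack = [A,A], depth=2
  push(A) -> stack = [A,A,A], depth=3
  push(A) -> stack = [A,A,A,A], depth=4
Final depth = 4

4


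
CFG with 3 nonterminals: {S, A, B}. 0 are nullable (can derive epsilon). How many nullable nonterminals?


Nonterminals: {S, A, B}
A nonterminal is nullable if it can derive epsilon
Counting nullable nonterminals: 0
Total nullable = 0

0


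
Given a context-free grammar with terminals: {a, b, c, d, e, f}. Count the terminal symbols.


Terminal symbols: a, b, c, d, e, f
Counting each: a (#1), b (#2), c (#3), d (#4), e (#5), f (#6)
Total = 6

6


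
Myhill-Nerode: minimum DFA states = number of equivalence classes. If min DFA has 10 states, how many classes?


Myhill-Nerode theorem:
Number of equivalence classes = number of states in minimal DFA
Minimal DFA states = 10
Therefore equivalence classes = 10

10


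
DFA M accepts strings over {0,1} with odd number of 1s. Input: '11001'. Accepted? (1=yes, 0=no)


DFA has 2 states: q_even (start, accept=no) and q_odd
Processing string '11001' character by character:
  Position 0: read '1', 1-count=1 -> q_odd
  Position 1: read '1', 1-count=2 -> q_even
  Position 2: read '0', 1-count=2 -> q_even (no change)
  Position 3: read '0', 1-count=2 -> q_even (no change)
  Position 4: read '1', 1-count=3 -> q_odd
Final state: q_odd, total 1s = 3 (odd); the DFA requires an odd count -> accept

1


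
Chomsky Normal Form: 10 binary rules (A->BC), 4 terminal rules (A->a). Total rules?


CNF allows two rule forms:
  A -> BC (binary): 10 rules
  A -> a (terminal): 4 rules
Total = 10 + 4 = 14

14


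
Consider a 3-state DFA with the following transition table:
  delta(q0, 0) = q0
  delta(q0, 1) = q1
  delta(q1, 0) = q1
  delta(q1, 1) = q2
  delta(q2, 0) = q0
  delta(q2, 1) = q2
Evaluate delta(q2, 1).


Looking up transition function:
delta(q2, 1) in the table
Row: q2, Column: 1
Result: q2

q2


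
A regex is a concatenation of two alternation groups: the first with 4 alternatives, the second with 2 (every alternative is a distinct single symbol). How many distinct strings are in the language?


First group: 4 alternatives
Second group: 2 alternatives
Concatenation: each choice from group 1 pairs with each from group 2
Total = 4 x 2 = 8

8


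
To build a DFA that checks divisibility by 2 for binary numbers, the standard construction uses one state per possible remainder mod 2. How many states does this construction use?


Divisibility by 2 is tracked via the remainder mod 2: 0, 1, ..., 1
The construction assigns one state to each remainder
Number of remainders = 2

2


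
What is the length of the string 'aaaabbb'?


String: 'aaaabbb'
Counting characters:
  'a' appears 4 time(s)
  'b' appears 3 time(s)
Total length = 4 + 3 = 7

7


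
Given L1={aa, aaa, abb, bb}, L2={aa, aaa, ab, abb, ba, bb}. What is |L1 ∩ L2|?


L1 = {aa, aaa, abb, bb}
L2 = {aa, aaa, ab, abb, ba, bb}
Checking each string in L1 against L2:
  'aa': in L2? Yes
  'aaa': in L2? Yes
  'abb': in L2? Yes
  'bb': in L2? Yes
Intersection = {aa, aaa, abb, bb}
|L1 ∩ L2| = 4

4


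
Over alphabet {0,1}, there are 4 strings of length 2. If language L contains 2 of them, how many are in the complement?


Alphabet: {0,1}
String length: 2
Total strings of length 2 = 2^2 = 4
Strings in L = 2
Complement = total - |L|
= 4 - 2
= 2

2


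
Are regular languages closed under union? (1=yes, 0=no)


Regular languages are closed under:
- Union (DFA product construction)
- Intersection (DFA product construction)
- Complement (swap accept/reject states)
- Concatenation (NFA construction)
- Kleene star (NFA construction)
union is in this list
Therefore: closed

1


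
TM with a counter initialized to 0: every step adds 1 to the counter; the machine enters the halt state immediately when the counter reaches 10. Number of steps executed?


Counter starts at 0. Counting sequence:
  Step 1: counter = 1
  Step 2: counter = 2
  Step 3: counter = 3
  Step 4: counter = 4
  Step 5: counter = 5
  Step 6: counter = 6
  ...
  Step 10: counter = 10
Counter reached 10 -> halt
Total steps = 10

10


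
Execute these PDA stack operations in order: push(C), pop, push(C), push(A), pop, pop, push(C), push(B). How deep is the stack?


Tracing stack operations:
  push(C) -> stack = [C], depth=1
  pop -> removed C, stack = [], depth=0
  push(C) -> stack = [C], depth=1
  push(A) -> stack = [C,A], depth=2
  pop -> removed A, stack = [C], depth=1
  pop -> removed C, stack = [], depth=0
  push(C) -> stack = [C], depth=1
  push(B) -> stack = [C,B], depth=2
Final depth = 2

2


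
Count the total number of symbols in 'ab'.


String: 'ab'
Counting characters:
  'a' appears 1 time(s)
  'b' appears 1 time(s)
Total length = 1 + 1 = 2

2


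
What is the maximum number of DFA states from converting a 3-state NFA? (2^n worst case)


NFA has 3 states
Subset construction: each DFA state = subset of NFA states
Maximum subsets = 2^3
2^3 = 8

8


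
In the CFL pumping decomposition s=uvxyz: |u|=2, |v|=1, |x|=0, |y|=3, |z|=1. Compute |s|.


|s| = |u| + |v| + |x| + |y| + |z|
= 2 + 1 + 0 + 3 + 1
= 3 + 0 + 4
= 3 + 4
= 7

7


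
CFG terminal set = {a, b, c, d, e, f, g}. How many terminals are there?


Terminal symbols: a, b, c, d, e, f, g
Counting each: a (#1), b (#2), c (#3), d (#4), e (#5), f (#6), g (#7)
Total = 7

7


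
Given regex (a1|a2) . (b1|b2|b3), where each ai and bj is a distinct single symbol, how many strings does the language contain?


First group: 2 alternatives
Second group: 3 alternatives
Concatenation: each choice from group 1 pairs with each from group 2
Total = 2 x 3 = 6

6


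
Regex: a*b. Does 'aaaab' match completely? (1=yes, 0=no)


Pattern: a*b
String: 'aaaab'
Pattern requires: zero or more 'a's followed by exactly one 'b'
Found 4 leading 'a's
Remaining: 'b'
Remaining is exactly 'b' -> match
Result: 1

1


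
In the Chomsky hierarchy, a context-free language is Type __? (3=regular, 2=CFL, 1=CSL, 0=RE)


Chomsky hierarchy levels:
  Type 3: Regular (DFA/NFA/regex)
  Type 2: Context-free (PDA)
  Type 1: Context-sensitive
  Type 0: Recursively enumerable (TM)
'context-free' corresponds to Type 2

2


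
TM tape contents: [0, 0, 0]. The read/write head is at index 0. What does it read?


Tape: [0, 0, 0]
Positions: 0 1 2
Values:    0 0 0
Head at position 0
tape[0] = 0

0


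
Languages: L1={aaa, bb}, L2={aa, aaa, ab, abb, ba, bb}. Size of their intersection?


L1 = {aaa, bb}
L2 = {aa, aaa, ab, abb, ba, bb}
Checking each string in L1 against L2:
  'aaa': in L2? Yes
  'bb': in L2? Yes
Intersection = {aaa, bb}
|L1 ∩ L2| = 2

2


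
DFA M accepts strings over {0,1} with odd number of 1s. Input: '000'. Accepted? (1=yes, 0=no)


DFA has 2 states: q_even (start, accept=no) and q_odd
Processing string '000' character by character:
  Position 0: read '0', 1-count=0 -> q_even (no change)
  Position 1: read '0', 1-count=0 -> q_even (no change)
  Position 2: read '0', 1-count=0 -> q_even (no change)
Final state: q_even, total 1s = 0 (even); the DFA requires an odd count -> reject

0


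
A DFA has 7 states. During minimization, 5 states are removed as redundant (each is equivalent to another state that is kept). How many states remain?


Original DFA: 7 states
Redundant states removed: 5
Minimized states = original - removed
= 7 - 5
= 2

2


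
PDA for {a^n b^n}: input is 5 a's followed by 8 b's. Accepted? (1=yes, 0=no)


Language requires equal numbers of a's and b's
PDA pushes for each 'a', pops for each 'b'
Number of a's = 5
Number of b's = 8
5 != 8 -> Reject

0


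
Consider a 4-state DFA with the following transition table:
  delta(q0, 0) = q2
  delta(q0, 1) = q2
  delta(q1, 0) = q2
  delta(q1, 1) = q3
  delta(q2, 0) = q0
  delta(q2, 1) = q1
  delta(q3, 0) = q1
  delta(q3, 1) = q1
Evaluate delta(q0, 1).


Looking up transition function:
delta(q0, 1) in the table
Row: q0, Column: 1
Result: q2

q2


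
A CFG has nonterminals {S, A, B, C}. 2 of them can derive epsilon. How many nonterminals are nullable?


Nonterminals: {S, A, B, C}
A nonterminal is nullable if it can derive epsilon
Counting nullable nonterminals: 2
Total nullable = 2

2


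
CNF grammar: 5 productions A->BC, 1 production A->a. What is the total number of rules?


CNF allows two rule forms:
  A -> BC (binary): 5 rules
  A -> a (terminal): 1 rule
Total = 5 + 1 = 6

6


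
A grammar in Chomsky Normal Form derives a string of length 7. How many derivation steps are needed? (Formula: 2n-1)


Chomsky Normal Form derivation:
String length n = 7
Each step either:
  - Splits a nonterminal into two (n-1 such steps)
  - Converts a nonterminal to terminal (n such steps)
Total = (n-1) + n = 2n - 1
= 2(7) - 1
= 14 - 1
= 13

13


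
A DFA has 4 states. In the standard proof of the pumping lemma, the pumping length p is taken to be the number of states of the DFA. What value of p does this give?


Pumping lemma for regular languages (standard proof):
Take p = |Q|, the number of DFA states.
Any string of length >= |Q| passes through |Q|+1 states while reading its first |Q| symbols,
so by pigeonhole some state repeats, giving the loop that can be pumped.
Here |Q| = 4
Therefore the proof uses p = 4

4


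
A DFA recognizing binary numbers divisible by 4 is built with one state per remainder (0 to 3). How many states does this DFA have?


Divisibility by 4 is tracked via the remainder mod 4: 0, 1, ..., 3
The construction assigns one state to each remainder
Number of remainders = 4

4


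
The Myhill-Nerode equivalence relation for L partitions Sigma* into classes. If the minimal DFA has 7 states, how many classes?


Myhill-Nerode theorem:
Number of equivalence classes = number of states in minimal DFA
Minimal DFA states = 7
Therefore equivalence classes = 7

7


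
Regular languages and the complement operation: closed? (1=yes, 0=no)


Regular languages are closed under all standard operations:
- Union: Yes (product construction)
- Intersection: Yes (product construction)
- Complement: Yes (swap accept/reject)
- Concatenation: Yes (NFA construction)
Operation: complement -> Closed

1


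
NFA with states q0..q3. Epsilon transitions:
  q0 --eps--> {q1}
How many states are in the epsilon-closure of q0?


Starting from q0
Initialize closure = {q0}
Follow epsilon from q0 -> add q1
Final closure: {q0, q1}
Size = 2

2


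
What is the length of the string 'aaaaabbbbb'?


String: 'aaaaabbbbb'
Counting characters:
  'a' appears 5 time(s)
  'b' appears 5 time(s)
Total length = 5 + 5 = 10

10


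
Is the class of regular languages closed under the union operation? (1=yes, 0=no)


Regular languages are closed under:
- Union (DFA product construction)
- Intersection (DFA product construction)
- Complement (swap accept/reject states)
- Concatenation (NFA construction)
- Kleene star (NFA construction)
union is in this list
Therefore: closed

1


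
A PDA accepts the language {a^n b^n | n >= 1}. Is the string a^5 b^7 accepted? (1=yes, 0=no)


Language requires equal numbers of a's and b's
PDA pushes for each 'a', pops for each 'b'
Number of a's = 5
Number of b's = 7
5 != 7 -> Reject

0


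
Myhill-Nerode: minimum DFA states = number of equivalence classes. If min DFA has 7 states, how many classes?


Myhill-Nerode theorem:
Number of equivalence classes = number of states in minimal DFA
Minimal DFA states = 7
Therefore equivalence classes = 7

7


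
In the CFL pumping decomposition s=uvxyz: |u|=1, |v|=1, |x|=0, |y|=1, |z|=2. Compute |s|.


|s| = |u| + |v| + |x| + |y| + |z|
= 1 + 1 + 0 + 1 + 2
= 2 + 0 + 3
= 2 + 3
= 5

5


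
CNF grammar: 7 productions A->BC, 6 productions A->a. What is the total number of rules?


CNF allows two rule forms:
  A -> BC (binary): 7 rules
  A -> a (terminal): 6 rules
Total = 7 + 6 = 13

13


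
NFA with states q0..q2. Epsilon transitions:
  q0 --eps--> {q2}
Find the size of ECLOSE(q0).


Starting from q0
Initialize closure = {q0}
Follow epsilon from q0 -> add q2
Final closure: {q0, q2}
Size = 2

2


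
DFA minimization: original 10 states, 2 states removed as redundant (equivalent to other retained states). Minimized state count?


Original DFA: 10 states
Redundant states removed: 2
Minimized states = original - removed
= 10 - 2
= 8

8


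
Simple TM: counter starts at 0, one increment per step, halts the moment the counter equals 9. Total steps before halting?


Counter starts at 0. Counting sequence:
  Step 1: counter = 1
  Step 2: counter = 2
  Step 3: counter = 3
  Step 4: counter = 4
  Step 5: counter = 5
  Step 6: counter = 6
  ...
  Step 9: counter = 9
Counter reached 9 -> halt
Total steps = 9

9


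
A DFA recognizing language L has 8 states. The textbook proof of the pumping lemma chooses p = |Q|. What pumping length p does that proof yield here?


Pumping lemma for regular languages (standard proof):
Take p = |Q|, the number of DFA states.
Any string of length >= |Q| passes through |Q|+1 states while reading its first |Q| symbols,
so by pigeonhole some state repeats, giving the loop that can be pumped.
Here |Q| = 8
Therefore the proof uses p = 8

8


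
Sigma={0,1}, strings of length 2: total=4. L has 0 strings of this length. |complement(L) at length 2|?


Alphabet: {0,1}
String length: 2
Total strings of length 2 = 2^2 = 4
Strings in L = 0
Complement = total - |L|
= 4 - 0
= 4

4


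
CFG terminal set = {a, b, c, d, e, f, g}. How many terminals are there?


Terminal symbols: a, b, c, d, e, f, g
Counting each: a (#1), b (#2), c (#3), d (#4), e (#5), f (#6), g (#7)
Total = 7

7


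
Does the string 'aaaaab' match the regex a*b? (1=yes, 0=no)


Pattern: a*b
String: 'aaaaab'
Pattern requires: zero or more 'a's followed by exactly one 'b'
Found 5 leading 'a's
Remaining: 'b'
Remaining is exactly 'b' -> match
Result: 1

1


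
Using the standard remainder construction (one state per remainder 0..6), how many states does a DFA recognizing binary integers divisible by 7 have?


Divisibility by 7 is tracked via the remainder mod 7: 0, 1, ..., 6
The construction assigns one state to each remainder
Number of remainders = 7

7


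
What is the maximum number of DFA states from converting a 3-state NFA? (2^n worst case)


NFA has 3 states
Subset construction: each DFA state = subset of NFA states
Maximum subsets = 2^3
2^3 = 8

8


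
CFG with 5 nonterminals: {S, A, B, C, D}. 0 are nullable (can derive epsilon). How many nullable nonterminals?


Nonterminals: {S, A, B, C, D}
A nonterminal is nullable if it can derive epsilon
Counting nullable nonterminals: 0
Total nullable = 0

0


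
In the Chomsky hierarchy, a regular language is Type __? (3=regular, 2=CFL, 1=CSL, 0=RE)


Chomsky hierarchy levels:
  Type 3: Regular (DFA/NFA/regex)
  Type 2: Context-free (PDA)
  Type 1: Context-sensitive
  Type 0: Recursively enumerable (TM)
'regular' corresponds to Type 3

3


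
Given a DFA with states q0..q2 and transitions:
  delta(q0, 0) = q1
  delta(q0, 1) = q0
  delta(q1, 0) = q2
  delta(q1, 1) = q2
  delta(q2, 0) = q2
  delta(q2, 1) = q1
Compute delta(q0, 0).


Looking up transition function:
delta(q0, 0) in the table
Row: q0, Column: 0
Result: q1

q1


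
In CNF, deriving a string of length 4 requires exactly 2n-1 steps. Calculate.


Chomsky Normal Form derivation:
String length n = 4
Each step either:
  - Splits a nonterminal into two (n-1 such steps)
  - Converts a nonterminal to terminal (n such steps)
Total = (n-1) + n = 2n - 1
= 2(4) - 1
= 8 - 1
= 7

7


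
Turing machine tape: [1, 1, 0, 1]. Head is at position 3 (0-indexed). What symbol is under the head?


Tape: [1, 1, 0, 1]
Positions: 0 1 2 3
Values:    1 1 0 1
Head at position 3
tape[3] = 1

1


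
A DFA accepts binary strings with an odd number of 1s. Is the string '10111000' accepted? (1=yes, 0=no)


DFA has 2 states: q_even (start, accept=no) and q_odd
Processing string '10111000' character by character:
  Position 0: read '1', 1-count=1 -> q_odd
  Position 1: read '0', 1-count=1 -> q_odd (no change)
  Position 2: read '1', 1-count=2 -> q_even
  Position 3: read '1', 1-count=3 -> q_odd
  Position 4: read '1', 1-count=4 -> q_even
  Position 5: read '0', 1-count=4 -> q_even (no change)
  Position 6: read '0', 1-count=4 -> q_even (no change)
  Position 7: read '0', 1-count=4 -> q_even (no change)
Final state: q_even, total 1s = 4 (even); the DFA requires an odd count -> reject

0


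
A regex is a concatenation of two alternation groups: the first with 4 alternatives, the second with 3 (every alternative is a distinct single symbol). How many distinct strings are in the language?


First group: 4 alternatives
Second group: 3 alternatives
Concatenation: each choice from group 1 pairs with each from group 2
Total = 4 x 3 = 12

12


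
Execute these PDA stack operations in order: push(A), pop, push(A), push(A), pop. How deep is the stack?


Tracing stack operations:
  push(A) -> stack = [A], depth=1
  pop -> removed A, stack = [], depth=0
  push(A) -> stack = [A], depth=1
  push(A) -> stack = [A,A], depth=2
  pop -> removed A, stack = [A], depth=1
Final depth = 1

1


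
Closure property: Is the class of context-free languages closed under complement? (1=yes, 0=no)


CFL closure properties:
  Closed under: union, concatenation, Kleene star
  NOT closed under: intersection, complement
Operation 'complement' is in not-closed list -> No (not closed)

0


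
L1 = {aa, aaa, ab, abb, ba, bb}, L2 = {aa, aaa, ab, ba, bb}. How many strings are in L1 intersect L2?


L1 = {aa, aaa, ab, abb, ba, bb}
L2 = {aa, aaa, ab, ba, bb}
Checking each string in L1 against L2:
  'aa': in L2? Yes
  'aaa': in L2? Yes
  'ab': in L2? Yes
  'abb': in L2? No
  'ba': in L2? Yes
  'bb': in L2? Yes
Intersection = {aa, aaa, ab, ba, bb}
|L1 ∩ L2| = 5

5


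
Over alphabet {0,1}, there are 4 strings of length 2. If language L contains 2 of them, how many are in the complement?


Alphabet: {0,1}
String length: 2
Total strings of length 2 = 2^2 = 4
Strings in L = 2
Complement = total - |L|
= 4 - 2
= 2

2


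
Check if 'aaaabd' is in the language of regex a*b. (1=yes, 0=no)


Pattern: a*b
String: 'aaaabd'
Pattern requires: zero or more 'a's followed by exactly one 'b'
Found 4 leading 'a's
Remaining: 'bd'
Remaining is not 'b' -> no match
Result: 0

0


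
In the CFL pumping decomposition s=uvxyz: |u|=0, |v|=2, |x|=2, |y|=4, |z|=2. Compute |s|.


|s| = |u| + |v| + |x| + |y| + |z|
= 0 + 2 + 2 + 4 + 2
= 2 + 2 + 6
= 4 + 6
= 10

10


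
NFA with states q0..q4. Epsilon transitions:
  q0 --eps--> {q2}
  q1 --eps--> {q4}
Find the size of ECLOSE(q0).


Starting from q0
Initialize closure = {q0}
Follow epsilon from q0 -> add q2
Final closure: {q0, q2}
Size = 2

2


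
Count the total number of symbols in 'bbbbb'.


String: 'bbbbb'
Counting characters:
  'b' appears 5 time(s)
Total length = 0 + 5 = 5

5


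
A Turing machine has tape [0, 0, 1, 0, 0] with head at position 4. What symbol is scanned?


Tape: [0, 0, 1, 0, 0]
Positions: 0 1 2 3 4
Values:    0 0 1 0 0
Head at position 4
tape[4] = 0

0


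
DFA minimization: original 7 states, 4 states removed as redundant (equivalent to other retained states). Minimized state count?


Original DFA: 7 states
Redundant states removed: 4
Minimized states = original - removed
= 7 - 4
= 3

3


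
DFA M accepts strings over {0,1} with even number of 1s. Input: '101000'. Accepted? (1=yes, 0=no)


DFA has 2 states: q_even (start, accept=yes) and q_odd
Processing string '101000' character by character:
  Position 0: read '1', 1-count=1 -> q_odd
  Position 1: read '0', 1-count=1 -> q_odd (no change)
  Position 2: read '1', 1-count=2 -> q_even
  Position 3: read '0', 1-count=2 -> q_even (no change)
  Position 4: read '0', 1-count=2 -> q_even (no change)
  Position 5: read '0', 1-count=2 -> q_even (no change)
Final state: q_even, total 1s = 2 (even); the DFA requires an even count -> accept

1


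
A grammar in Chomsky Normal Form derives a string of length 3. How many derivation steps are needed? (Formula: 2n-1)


Chomsky Normal Form derivation:
String length n = 3
Each step either:
  - Splits a nonterminal into two (n-1 such steps)
  - Converts a nonterminal to terminal (n such steps)
Total = (n-1) + n = 2n - 1
= 2(3) - 1
= 6 - 1
= 5

5


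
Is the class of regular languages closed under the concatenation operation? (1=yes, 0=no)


Regular languages are closed under:
- Union (DFA product construction)
- Intersection (DFA product construction)
- Complement (swap accept/reject states)
- Concatenation (NFA construction)
- Kleene star (NFA construction)
concatenation is in this list
Therefore: closed

1


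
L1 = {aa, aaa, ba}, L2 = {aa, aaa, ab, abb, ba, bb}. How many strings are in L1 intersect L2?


L1 = {aa, aaa, ba}
L2 = {aa, aaa, ab, abb, ba, bb}
Checking each string in L1 against L2:
  'aa': in L2? Yes
  'aaa': in L2? Yes
  'ba': in L2? Yes
Intersection = {aa, aaa, ba}
|L1 ∩ L2| = 3

3


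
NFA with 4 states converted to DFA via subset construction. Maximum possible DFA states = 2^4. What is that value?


NFA has 4 states
Subset construction: each DFA state = subset of NFA states
Maximum subsets = 2^4
2^4 = 16

16


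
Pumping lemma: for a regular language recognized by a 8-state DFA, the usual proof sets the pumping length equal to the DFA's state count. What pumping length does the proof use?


Pumping lemma for regular languages (standard proof):
Take p = |Q|, the number of DFA states.
Any string of length >= |Q| passes through |Q|+1 states while reading its first |Q| symbols,
so by pigeonhole some state repeats, giving the loop that can be pumped.
Here |Q| = 8
Therefore the proof uses p = 8

8


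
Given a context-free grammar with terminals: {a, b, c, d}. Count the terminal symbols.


Terminal symbols: a, b, c, d
Counting each: a (#1), b (#2), c (#3), d (#4)
Total = 4

4


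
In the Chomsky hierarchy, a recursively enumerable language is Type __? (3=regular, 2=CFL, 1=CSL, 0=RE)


Chomsky hierarchy levels:
  Type 3: Regular (DFA/NFA/regex)
  Type 2: Context-free (PDA)
  Type 1: Context-sensitive
  Type 0: Recursively enumerable (TM)
'recursively enumerable' corresponds to Type 0

0


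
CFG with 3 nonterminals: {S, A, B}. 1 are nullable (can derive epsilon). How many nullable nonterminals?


Nonterminals: {S, A, B}
A nonterminal is nullable if it can derive epsilon
Counting nullable nonterminals: 1
Total nullable = 1

1


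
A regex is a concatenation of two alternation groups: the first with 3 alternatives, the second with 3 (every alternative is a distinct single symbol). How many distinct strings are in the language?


First group: 3 alternatives
Second group: 3 alternatives
Concatenation: each choice from group 1 pairs with each from group 2
Total = 3 x 3 = 9

9


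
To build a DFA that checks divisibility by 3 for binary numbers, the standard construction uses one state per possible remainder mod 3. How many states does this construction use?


Divisibility by 3 is tracked via the remainder mod 3: 0, 1, ..., 2
The construction assigns one state to each remainder
Number of remainders = 3

3


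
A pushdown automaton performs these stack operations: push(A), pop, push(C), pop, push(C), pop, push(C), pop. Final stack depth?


Tracing stack operations:
  push(A) -> stack = [A], depth=1
  pop -> removed A, stack = [], depth=0
  push(C) -> stack = [C], depth=1
  pop -> removed C, stack = [], depth=0
  push(C) -> stack = [C], depth=1
  pop -> removed C, stack = [], depth=0
  push(C) -> stack = [C], depth=1
  pop -> removed C, stack = [], depth=0
Final depth = 0

0


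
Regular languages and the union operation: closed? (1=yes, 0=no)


Regular languages are closed under all standard operations:
- Union: Yes (product construction)
- Intersection: Yes (product construction)
- Complement: Yes (swap accept/reject)
- Concatenation: Yes (NFA construction)
Operation: union -> Closed

1


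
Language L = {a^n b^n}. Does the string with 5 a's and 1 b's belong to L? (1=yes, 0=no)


Language requires equal numbers of a's and b's
PDA pushes for each 'a', pops for each 'b'
Number of a's = 5
Number of b's = 1
5 != 1 -> Reject

0


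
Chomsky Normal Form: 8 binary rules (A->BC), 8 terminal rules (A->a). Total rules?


CNF allows two rule forms:
  A -> BC (binary): 8 rules
  A -> a (terminal): 8 rules
Total = 8 + 8 = 16

16


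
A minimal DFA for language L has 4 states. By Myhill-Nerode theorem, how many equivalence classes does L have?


Myhill-Nerode theorem:
Number of equivalence classes = number of states in minimal DFA
Minimal DFA states = 4
Therefore equivalence classes = 4

4


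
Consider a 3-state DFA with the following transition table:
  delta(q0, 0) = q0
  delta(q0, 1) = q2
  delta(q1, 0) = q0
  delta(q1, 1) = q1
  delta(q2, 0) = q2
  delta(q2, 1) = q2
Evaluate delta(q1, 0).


Looking up transition function:
delta(q1, 0) in the table
Row: q1, Column: 0
Result: q0

q0


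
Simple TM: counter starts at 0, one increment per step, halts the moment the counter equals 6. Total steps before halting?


Counter starts at 0. Counting sequence:
  Step 1: counter = 1
  Step 2: counter = 2
  Step 3: counter = 3
  Step 4: counter = 4
  Step 5: counter = 5
  Step 6: counter = 6
Counter reached 6 -> halt
Total steps = 6

6


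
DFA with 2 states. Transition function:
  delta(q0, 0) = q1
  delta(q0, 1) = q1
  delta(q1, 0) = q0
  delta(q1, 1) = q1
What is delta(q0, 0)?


Looking up transition function:
delta(q0, 0) in the table
Row: q0, Column: 0
Result: q1

q1


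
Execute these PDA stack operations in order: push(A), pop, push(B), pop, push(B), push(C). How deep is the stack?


Tracing stack operations:
  push(A) -> stack = [A], depth=1
  pop -> removed A, stack = [], depth=0
  push(B) -> stack = [B], depth=1
  pop -> removed B, stack = [], depth=0
  push(B) -> stack = [B], depth=1
  push(C) -> stack = [B,C], depth=2
Final depth = 2

2


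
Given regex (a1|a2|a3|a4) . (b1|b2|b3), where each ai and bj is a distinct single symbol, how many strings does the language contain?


First group: 4 alternatives
Second group: 3 alternatives
Concatenation: each choice from group 1 pairs with each from group 2
Total = 4 x 3 = 12

12


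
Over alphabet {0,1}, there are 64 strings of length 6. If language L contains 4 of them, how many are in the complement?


Alphabet: {0,1}
String length: 6
Total strings of length 6 = 2^6 = 64
Strings in L = 4
Complement = total - |L|
= 64 - 4
= 60

60


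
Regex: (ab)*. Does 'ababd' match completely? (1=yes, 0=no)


Pattern: (ab)*
String: 'ababd'
Pattern requires: zero or more repetitions of 'ab'
Length 5 is odd -> cannot be (ab)* -> no match
Result: 0

0


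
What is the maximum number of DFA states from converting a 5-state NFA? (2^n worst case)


NFA has 5 states
Subset construction: each DFA state = subset of NFA states
Maximum subsets = 2^5
2^5 = 32

32


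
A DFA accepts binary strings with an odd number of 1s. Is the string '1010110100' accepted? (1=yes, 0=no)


DFA has 2 states: q_even (start, accept=no) and q_odd
Processing string '1010110100' character by character:
  Position 0: read '1', 1-count=1 -> q_odd
  Position 1: read '0', 1-count=1 -> q_odd (no change)
  Position 2: read '1', 1-count=2 -> q_even
  Position 3: read '0', 1-count=2 -> q_even (no change)
  Position 4: read '1', 1-count=3 -> q_odd
  Position 5: read '1', 1-count=4 -> q_even
  Position 6: read '0', 1-count=4 -> q_even (no change)
  Position 7: read '1', 1-count=5 -> q_odd
  Position 8: read '0', 1-count=5 -> q_odd (no change)
  Position 9: read '0', 1-count=5 -> q_odd (no change)
Final state: q_odd, total 1s = 5 (odd); the DFA requires an odd count -> accept

1


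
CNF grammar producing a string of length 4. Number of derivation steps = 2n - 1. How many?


Chomsky Normal Form derivation:
String length n = 4
Each step either:
  - Splits a nonterminal into two (n-1 such steps)
  - Converts a nonterminal to terminal (n such steps)
Total = (n-1) + n = 2n - 1
= 2(4) - 1
= 8 - 1
= 7

7


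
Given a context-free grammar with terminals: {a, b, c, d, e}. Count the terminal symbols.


Terminal symbols: a, b, c, d, e
Counting each: a (#1), b (#2), c (#3), d (#4), e (#5)
Total = 5

5


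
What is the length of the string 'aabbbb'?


String: 'aabbbb'
Counting characters:
  'a' appears 2 time(s)
  'b' appears 4 time(s)
Total length = 2 + 4 = 6

6


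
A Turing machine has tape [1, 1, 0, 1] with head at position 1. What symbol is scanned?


Tape: [1, 1, 0, 1]
Positions: 0 1 2 3
Values:    1 1 0 1
Head at position 1
tape[1] = 1

1


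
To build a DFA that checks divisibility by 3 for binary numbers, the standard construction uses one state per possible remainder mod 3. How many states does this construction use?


Divisibility by 3 is tracked via the remainder mod 3: 0, 1, ..., 2
The construction assigns one state to each remainder
Number of remainders = 3

3


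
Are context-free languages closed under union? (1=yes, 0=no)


CFL closure properties:
  Closed under: union, concatenation, Kleene star
  NOT closed under: intersection, complement
Operation 'union' is in closed list -> Yes (closed)

1


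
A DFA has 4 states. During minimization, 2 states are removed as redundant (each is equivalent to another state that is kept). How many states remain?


Original DFA: 4 states
Redundant states removed: 2
Minimized states = original - removed
= 4 - 2
= 2

2


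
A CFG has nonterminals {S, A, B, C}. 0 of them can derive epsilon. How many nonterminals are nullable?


Nonterminals: {S, A, B, C}
A nonterminal is nullable if it can derive epsilon
Counting nullable nonterminals: 0
Total nullable = 0

0


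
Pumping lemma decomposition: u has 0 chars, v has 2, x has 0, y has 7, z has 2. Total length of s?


|s| = |u| + |v| + |x| + |y| + |z|
= 0 + 2 + 0 + 7 + 2
= 2 + 0 + 9
= 2 + 9
= 11

11


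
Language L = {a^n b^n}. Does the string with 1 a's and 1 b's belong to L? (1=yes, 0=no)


Language requires equal numbers of a's and b's
PDA pushes for each 'a', pops for each 'b'
Number of a's = 1
Number of b's = 1
1 == 1 -> Accept

1


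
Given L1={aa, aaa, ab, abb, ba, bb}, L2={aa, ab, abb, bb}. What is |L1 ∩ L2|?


L1 = {aa, aaa, ab, abb, ba, bb}
L2 = {aa, ab, abb, bb}
Checking each string in L1 against L2:
  'aa': in L2? Yes
  'aaa': in L2? No
  'ab': in L2? Yes
  'abb': in L2? Yes
  'ba': in L2? No
  'bb': in L2? Yes
Intersection = {aa, ab, abb, bb}
|L1 ∩ L2| = 4

4


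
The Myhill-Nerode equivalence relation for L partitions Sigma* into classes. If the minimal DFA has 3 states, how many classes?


Myhill-Nerode theorem:
Number of equivalence classes = number of states in minimal DFA
Minimal DFA states = 3
Therefore equivalence classes = 3

3


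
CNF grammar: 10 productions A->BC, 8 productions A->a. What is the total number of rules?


CNF allows two rule forms:
  A -> BC (binary): 10 rules
  A -> a (terminal): 8 rules
Total = 10 + 8 = 18

18


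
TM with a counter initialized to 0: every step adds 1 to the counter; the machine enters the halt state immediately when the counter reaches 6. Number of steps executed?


Counter starts at 0. Counting sequence:
  Step 1: counter = 1
  Step 2: counter = 2
  Step 3: counter = 3
  Step 4: counter = 4
  Step 5: counter = 5
  Step 6: counter = 6
Counter reached 6 -> halt
Total steps = 6

6


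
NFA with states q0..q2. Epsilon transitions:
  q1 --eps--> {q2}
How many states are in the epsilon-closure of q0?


Starting from q0
Initialize closure = {q0}
q0 has no outgoing epsilon transitions -> nothing to add
Final closure: {q0}
Size = 1

1


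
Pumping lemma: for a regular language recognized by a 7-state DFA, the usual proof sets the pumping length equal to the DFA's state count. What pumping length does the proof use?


Pumping lemma for regular languages (standard proof):
Take p = |Q|, the number of DFA states.
Any string of length >= |Q| passes through |Q|+1 states while reading its first |Q| symbols,
so by pigeonhole some state repeats, giving the loop that can be pumped.
Here |Q| = 7
Therefore the proof uses p = 7

7


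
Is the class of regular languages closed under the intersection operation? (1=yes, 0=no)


Regular languages are closed under:
- Union (DFA product construction)
- Intersection (DFA product construction)
- Complement (swap accept/reject states)
- Concatenation (NFA construction)
- Kleene star (NFA construction)
intersection is in this list
Therefore: closed

1


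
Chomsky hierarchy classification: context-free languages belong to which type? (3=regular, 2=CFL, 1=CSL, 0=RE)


Chomsky hierarchy levels:
  Type 3: Regular (DFA/NFA/regex)
  Type 2: Context-free (PDA)
  Type 1: Context-sensitive
  Type 0: Recursively enumerable (TM)
'context-free' corresponds to Type 2

2


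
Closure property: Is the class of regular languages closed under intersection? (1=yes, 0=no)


Regular languages are closed under all standard operations:
- Union: Yes (product construction)
- Intersection: Yes (product construction)
- Complement: Yes (swap accept/reject)
- Concatenation: Yes (NFA construction)
Operation: intersection -> Closed

1


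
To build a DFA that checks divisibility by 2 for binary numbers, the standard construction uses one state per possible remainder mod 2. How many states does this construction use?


Divisibility by 2 is tracked via the remainder mod 2: 0, 1, ..., 1
The construction assigns one state to each remainder
Number of remainders = 2

2


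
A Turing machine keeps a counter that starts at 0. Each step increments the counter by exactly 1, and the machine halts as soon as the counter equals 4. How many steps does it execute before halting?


Counter starts at 0. Counting sequence:
  Step 1: counter = 1
  Step 2: counter = 2
  Step 3: counter = 3
  Step 4: counter = 4
Counter reached 4 -> halt
Total steps = 4

4


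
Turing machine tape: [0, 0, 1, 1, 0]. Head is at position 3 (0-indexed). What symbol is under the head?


Tape: [0, 0, 1, 1, 0]
Positions: 0 1 2 3 4
Values:    0 0 1 1 0
Head at position 3
tape[3] = 1

1


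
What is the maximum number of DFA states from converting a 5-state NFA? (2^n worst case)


NFA has 5 states
Subset construction: each DFA state = subset of NFA states
Maximum subsets = 2^5
2^5 = 32

32


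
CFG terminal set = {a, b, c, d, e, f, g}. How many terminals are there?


Terminal symbols: a, b, c, d, e, f, g
Counting each: a (#1), b (#2), c (#3), d (#4), e (#5), f (#6), g (#7)
Total = 7

7


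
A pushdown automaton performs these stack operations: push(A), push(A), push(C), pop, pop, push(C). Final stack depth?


Tracing stack operations:
  push(A) -> stack = [A], depth=1
  push(A) -> stack = [A,A], depth=2
  push(C) -> stack = [A,A,C], depth=3
  pop -> removed C, stack = [A,A], depth=2
  pop -> removed A, stack = [A], depth=1
  push(C) -> stack = [A,C], depth=2
Final depth = 2

2


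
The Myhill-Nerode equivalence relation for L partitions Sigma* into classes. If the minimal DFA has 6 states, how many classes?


Myhill-Nerode theorem:
Number of equivalence classes = number of states in minimal DFA
Minimal DFA states = 6
Therefore equivalence classes = 6

6


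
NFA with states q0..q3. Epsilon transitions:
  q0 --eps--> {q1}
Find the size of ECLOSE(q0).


Starting from q0
Initialize closure = {q0}
Follow epsilon from q0 -> add q1
Final closure: {q0, q1}
Size = 2

2


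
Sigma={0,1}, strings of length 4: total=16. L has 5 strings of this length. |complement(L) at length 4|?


Alphabet: {0,1}
String length: 4
Total strings of length 4 = 2^4 = 16
Strings in L = 5
Complement = total - |L|
= 16 - 5
= 11

11


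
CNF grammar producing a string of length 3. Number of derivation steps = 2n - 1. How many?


Chomsky Normal Form derivation:
String length n = 3
Each step either:
  - Splits a nonterminal into two (n-1 such steps)
  - Converts a nonterminal to terminal (n such steps)
Total = (n-1) + n = 2n - 1
= 2(3) - 1
= 6 - 1
= 5

5


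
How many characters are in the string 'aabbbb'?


String: 'aabbbb'
Counting characters:
  'a' appears 2 time(s)
  'b' appears 4 time(s)
Total length = 2 + 4 = 6

6


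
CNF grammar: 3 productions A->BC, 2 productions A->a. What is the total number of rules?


CNF allows two rule forms:
  A -> BC (binary): 3 rules
  A -> a (terminal): 2 rules
Total = 3 + 2 = 5

5


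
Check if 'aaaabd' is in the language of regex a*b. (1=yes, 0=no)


Pattern: a*b
String: 'aaaabd'
Pattern requires: zero or more 'a's followed by exactly one 'b'
Found 4 leading 'a's
Remaining: 'bd'
Remaining is not 'b' -> no match
Result: 0

0


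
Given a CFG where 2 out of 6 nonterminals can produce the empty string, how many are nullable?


Nonterminals: {S, A, B, C, D, E}
A nonterminal is nullable if it can derive epsilon
Counting nullable nonterminals: 2
Total nullable = 2

2


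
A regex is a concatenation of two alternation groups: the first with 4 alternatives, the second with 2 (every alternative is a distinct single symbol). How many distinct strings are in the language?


First group: 4 alternatives
Second group: 2 alternatives
Concatenation: each choice from group 1 pairs with each from group 2
Total = 4 x 2 = 8

8


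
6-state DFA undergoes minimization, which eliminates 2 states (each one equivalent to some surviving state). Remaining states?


Original DFA: 6 states
Redundant states removed: 2
Minimized states = original - removed
= 6 - 2
= 4

4


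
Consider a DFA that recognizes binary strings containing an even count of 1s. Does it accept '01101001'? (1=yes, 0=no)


DFA has 2 states: q_even (start, accept=yes) and q_odd
Processing string '01101001' character by character:
  Position 0: read '0', 1-count=0 -> q_even (no change)
  Position 1: read '1', 1-count=1 -> q_odd
  Position 2: read '1', 1-count=2 -> q_even
  Position 3: read '0', 1-count=2 -> q_even (no change)
  Position 4: read '1', 1-count=3 -> q_odd
  Position 5: read '0', 1-count=3 -> q_odd (no change)
  Position 6: read '0', 1-count=3 -> q_odd (no change)
  Position 7: read '1', 1-count=4 -> q_even
Final state: q_even, total 1s = 4 (even); the DFA requires an even count -> accept

1


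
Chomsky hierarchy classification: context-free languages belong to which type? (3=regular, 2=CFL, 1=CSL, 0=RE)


Chomsky hierarchy levels:
  Type 3: Regular (DFA/NFA/regex)
  Type 2: Context-free (PDA)
  Type 1: Context-sensitive
  Type 0: Recursively enumerable (TM)
'context-free' corresponds to Type 2

2


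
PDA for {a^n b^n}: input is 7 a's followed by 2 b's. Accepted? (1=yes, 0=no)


Language requires equal numbers of a's and b's
PDA pushes for each 'a', pops for each 'b'
Number of a's = 7
Number of b's = 2
7 != 2 -> Reject

0
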